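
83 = 83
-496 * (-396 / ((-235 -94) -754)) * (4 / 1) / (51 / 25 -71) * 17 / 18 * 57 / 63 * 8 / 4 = 9275200 / 515907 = 17.98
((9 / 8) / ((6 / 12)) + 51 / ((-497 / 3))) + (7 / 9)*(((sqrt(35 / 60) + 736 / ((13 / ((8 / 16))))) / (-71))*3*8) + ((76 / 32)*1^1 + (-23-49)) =-75.33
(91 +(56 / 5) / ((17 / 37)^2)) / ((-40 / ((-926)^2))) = -3088085.58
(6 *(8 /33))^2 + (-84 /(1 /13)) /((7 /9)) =-1401.88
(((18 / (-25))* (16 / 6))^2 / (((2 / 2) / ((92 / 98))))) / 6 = 17664 / 30625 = 0.58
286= 286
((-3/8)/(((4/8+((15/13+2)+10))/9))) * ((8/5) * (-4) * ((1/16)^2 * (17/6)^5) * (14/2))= 129206987/16358400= 7.90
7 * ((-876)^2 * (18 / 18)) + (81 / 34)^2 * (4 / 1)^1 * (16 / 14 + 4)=10867047732 / 2023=5371748.76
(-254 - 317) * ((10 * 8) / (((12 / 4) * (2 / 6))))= -45680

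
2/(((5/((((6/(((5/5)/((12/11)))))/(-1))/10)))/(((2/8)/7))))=-0.01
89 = 89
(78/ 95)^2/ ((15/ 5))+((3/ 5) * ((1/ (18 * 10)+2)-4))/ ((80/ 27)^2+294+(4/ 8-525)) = 1342671621/ 5835005450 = 0.23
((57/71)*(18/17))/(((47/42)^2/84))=152028576/2666263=57.02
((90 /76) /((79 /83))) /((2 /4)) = 3735 /1501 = 2.49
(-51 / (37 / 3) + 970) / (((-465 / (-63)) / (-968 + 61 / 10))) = -7218838263 / 57350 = -125873.38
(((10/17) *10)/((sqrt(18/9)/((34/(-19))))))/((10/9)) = -90 *sqrt(2)/19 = -6.70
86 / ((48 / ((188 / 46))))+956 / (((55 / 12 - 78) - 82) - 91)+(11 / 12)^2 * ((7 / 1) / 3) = 158759017 / 29380752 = 5.40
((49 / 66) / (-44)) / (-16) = 49 / 46464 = 0.00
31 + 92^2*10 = 84671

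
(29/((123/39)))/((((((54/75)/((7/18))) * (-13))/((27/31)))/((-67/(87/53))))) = 621425/45756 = 13.58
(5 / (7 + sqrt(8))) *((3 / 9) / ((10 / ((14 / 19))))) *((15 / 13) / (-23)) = -245 / 232921 + 70 *sqrt(2) / 232921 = -0.00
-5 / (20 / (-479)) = 479 / 4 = 119.75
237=237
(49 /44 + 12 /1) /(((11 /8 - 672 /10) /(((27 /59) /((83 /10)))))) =-1557900 /141831811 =-0.01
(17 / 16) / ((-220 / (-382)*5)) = 0.37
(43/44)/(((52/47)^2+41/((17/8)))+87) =1614779/177655764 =0.01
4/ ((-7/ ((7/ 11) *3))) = -12/ 11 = -1.09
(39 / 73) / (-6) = -13 / 146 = -0.09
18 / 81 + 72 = 650 / 9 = 72.22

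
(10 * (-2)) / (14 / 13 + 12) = -26 / 17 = -1.53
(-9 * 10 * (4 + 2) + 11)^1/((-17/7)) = 3703/17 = 217.82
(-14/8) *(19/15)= -133/60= -2.22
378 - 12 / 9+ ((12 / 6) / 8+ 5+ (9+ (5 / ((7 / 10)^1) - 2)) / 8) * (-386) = -195907 / 84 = -2332.23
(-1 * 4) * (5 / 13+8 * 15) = -6260 / 13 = -481.54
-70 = -70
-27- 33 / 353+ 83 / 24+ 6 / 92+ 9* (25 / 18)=-2157043 / 194856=-11.07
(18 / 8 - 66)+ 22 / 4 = -233 / 4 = -58.25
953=953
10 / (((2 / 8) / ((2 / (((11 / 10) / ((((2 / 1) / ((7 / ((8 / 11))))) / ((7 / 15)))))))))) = 192000 / 5929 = 32.38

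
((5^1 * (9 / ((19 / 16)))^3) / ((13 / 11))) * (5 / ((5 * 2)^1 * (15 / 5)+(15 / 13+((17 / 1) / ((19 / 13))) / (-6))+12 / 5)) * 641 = 15790629888000 / 84571109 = 186714.23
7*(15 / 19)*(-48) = -5040 / 19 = -265.26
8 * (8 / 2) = 32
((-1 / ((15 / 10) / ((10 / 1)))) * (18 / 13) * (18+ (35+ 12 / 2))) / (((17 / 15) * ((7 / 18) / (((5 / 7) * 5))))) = -47790000 / 10829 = -4413.15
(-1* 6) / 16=-3 / 8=-0.38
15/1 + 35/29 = 470/29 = 16.21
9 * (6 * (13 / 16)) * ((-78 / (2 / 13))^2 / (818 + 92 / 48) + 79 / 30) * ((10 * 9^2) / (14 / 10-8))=-1473909177195 / 865832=-1702303.88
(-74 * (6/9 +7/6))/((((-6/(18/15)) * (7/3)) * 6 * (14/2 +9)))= 0.12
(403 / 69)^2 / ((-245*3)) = -162409 / 3499335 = -0.05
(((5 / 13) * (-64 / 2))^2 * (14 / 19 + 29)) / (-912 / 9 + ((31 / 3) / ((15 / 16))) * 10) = 1627200 / 3211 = 506.76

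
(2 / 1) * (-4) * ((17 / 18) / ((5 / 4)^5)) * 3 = -69632 / 9375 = -7.43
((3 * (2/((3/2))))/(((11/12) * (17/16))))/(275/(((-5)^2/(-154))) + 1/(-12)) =-9216/3801523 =-0.00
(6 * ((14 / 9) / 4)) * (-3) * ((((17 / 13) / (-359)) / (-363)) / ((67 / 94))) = -11186 / 113506107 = -0.00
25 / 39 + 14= 571 / 39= 14.64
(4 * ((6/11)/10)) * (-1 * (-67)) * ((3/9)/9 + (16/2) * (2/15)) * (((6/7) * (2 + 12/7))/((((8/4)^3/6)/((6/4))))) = 778674/13475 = 57.79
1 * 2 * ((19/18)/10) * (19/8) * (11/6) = 3971/4320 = 0.92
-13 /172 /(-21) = 13 /3612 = 0.00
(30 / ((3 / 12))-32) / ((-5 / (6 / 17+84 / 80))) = -10494 / 425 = -24.69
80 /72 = 10 /9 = 1.11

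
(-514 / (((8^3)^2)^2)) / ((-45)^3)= 257 / 3131031158784000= 0.00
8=8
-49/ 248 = -0.20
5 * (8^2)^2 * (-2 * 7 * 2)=-573440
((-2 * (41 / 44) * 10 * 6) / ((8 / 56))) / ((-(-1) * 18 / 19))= -27265 / 33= -826.21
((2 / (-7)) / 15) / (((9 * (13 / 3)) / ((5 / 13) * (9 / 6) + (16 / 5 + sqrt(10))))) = -491 / 266175 - 2 * sqrt(10) / 4095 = -0.00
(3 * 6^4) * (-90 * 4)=-1399680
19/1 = 19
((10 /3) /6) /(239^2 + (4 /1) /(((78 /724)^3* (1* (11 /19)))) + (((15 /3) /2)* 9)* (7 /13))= 725010 /81770309029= 0.00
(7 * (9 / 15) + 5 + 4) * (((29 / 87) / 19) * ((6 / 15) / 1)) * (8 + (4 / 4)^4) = 396 / 475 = 0.83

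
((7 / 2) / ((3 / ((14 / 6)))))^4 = 5764801 / 104976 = 54.92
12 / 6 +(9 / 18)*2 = 3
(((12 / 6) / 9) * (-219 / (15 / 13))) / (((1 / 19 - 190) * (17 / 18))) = 72124 / 306765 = 0.24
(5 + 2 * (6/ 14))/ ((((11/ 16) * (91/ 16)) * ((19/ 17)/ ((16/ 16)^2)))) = 178432/ 133133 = 1.34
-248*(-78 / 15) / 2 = 644.80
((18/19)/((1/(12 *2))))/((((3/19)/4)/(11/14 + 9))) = 39456/7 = 5636.57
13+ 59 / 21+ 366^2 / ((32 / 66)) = 23209205 / 84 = 276300.06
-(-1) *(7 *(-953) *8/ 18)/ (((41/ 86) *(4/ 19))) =-10900414/ 369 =-29540.42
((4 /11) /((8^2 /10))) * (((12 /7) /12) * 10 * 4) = 25 /77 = 0.32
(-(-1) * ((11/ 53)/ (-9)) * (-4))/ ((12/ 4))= 44/ 1431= 0.03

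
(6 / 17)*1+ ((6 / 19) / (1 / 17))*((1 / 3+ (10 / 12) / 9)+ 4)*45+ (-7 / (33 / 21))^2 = 42577272 / 39083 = 1089.41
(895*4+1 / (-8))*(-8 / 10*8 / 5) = -114556 / 25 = -4582.24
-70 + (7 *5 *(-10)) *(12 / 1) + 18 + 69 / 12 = -16985 / 4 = -4246.25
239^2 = 57121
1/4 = 0.25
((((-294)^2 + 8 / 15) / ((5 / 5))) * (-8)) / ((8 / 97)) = -8384343.73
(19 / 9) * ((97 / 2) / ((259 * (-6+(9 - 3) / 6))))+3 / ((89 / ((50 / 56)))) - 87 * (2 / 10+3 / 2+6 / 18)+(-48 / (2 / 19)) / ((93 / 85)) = -76367392351 / 128624580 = -593.72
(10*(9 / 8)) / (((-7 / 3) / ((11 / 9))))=-165 / 28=-5.89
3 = 3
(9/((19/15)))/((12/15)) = 675/76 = 8.88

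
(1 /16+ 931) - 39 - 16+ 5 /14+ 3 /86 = 4221005 /4816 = 876.45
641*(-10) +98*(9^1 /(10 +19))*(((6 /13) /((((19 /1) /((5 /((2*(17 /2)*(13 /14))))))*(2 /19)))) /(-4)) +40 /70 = -3738424657 /583219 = -6409.98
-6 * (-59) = 354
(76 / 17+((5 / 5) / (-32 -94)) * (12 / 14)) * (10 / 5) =22310 / 2499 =8.93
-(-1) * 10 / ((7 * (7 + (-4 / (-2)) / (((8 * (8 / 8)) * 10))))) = 400 / 1967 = 0.20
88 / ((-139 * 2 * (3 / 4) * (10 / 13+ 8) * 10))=-572 / 118845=-0.00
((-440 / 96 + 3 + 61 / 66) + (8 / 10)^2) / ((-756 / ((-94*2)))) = -47 / 9900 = -0.00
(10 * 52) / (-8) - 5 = -70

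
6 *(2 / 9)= 4 / 3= 1.33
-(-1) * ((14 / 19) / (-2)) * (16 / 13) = -112 / 247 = -0.45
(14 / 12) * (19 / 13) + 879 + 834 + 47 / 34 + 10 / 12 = 758879 / 442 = 1716.92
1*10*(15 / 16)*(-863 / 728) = -11.11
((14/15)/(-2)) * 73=-511/15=-34.07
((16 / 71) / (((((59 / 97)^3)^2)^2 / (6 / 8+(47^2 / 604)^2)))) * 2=7151145964042527357708865440026 / 2880291103662850568909861351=2482.79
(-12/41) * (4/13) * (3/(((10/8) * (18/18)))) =-576/2665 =-0.22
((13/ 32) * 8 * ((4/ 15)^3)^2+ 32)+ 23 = 626497687/ 11390625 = 55.00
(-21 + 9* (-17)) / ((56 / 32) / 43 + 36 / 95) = -414.64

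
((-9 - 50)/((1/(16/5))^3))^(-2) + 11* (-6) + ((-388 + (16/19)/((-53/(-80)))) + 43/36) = -238993887003096673/529292693864448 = -451.53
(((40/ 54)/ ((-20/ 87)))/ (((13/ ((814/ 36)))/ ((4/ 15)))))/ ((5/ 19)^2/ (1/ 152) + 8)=-20387/ 252720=-0.08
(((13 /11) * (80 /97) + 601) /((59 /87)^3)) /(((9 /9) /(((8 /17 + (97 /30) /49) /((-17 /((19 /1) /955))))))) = -3265400574198927 /2694170419800650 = -1.21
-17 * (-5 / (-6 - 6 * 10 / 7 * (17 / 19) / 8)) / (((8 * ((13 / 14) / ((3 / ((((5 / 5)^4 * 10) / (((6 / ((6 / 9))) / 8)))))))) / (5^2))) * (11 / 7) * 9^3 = -4079465775 / 256672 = -15893.69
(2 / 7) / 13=2 / 91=0.02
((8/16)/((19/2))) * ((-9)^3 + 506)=-223/19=-11.74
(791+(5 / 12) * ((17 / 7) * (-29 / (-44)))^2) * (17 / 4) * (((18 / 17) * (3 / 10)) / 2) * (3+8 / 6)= 35164908987 / 15178240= 2316.80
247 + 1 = 248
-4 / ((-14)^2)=-1 / 49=-0.02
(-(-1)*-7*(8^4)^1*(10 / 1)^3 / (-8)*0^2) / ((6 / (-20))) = 0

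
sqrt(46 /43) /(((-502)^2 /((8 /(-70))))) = -sqrt(1978) /94816505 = -0.00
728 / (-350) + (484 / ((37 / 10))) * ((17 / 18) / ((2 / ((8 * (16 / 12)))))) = 16404052 / 24975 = 656.82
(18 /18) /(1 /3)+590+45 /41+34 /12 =146845 /246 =596.93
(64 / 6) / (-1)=-32 / 3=-10.67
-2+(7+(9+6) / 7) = 7.14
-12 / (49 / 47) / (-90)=94 / 735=0.13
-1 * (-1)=1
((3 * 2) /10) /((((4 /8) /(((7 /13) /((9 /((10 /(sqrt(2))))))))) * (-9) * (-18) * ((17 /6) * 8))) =7 * sqrt(2) /71604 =0.00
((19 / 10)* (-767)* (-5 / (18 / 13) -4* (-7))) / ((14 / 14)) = -6397547 / 180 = -35541.93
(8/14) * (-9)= -36/7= -5.14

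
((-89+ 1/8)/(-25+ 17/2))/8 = 237/352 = 0.67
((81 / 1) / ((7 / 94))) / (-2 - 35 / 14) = -241.71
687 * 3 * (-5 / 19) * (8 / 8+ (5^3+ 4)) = -1339650 / 19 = -70507.89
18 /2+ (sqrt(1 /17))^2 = 9.06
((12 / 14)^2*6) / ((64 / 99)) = 2673 / 392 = 6.82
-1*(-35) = 35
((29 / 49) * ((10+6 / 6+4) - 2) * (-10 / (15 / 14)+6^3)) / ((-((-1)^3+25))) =-58435 / 882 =-66.25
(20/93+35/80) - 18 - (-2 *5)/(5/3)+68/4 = 8411/1488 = 5.65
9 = 9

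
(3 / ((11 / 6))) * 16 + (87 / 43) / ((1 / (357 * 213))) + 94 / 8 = 291156715 / 1892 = 153888.33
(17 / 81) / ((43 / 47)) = 799 / 3483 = 0.23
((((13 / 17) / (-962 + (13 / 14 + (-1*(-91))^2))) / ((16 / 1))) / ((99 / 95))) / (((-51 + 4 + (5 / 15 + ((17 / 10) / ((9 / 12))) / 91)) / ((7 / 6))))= -2118025 / 13514599812384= -0.00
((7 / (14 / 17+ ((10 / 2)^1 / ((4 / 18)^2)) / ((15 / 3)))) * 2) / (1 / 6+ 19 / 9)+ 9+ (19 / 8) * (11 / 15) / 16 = 1060432337 / 112805760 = 9.40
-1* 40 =-40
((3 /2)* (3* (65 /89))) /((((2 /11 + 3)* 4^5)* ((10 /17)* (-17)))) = -1287 /12759040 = -0.00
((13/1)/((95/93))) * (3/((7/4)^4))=928512/228095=4.07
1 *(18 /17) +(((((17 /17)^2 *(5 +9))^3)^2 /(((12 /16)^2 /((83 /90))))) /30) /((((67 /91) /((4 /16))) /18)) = 1933600717922 /768825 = 2515007.60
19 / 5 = 3.80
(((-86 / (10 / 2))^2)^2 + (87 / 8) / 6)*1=875231181 / 10000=87523.12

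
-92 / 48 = -23 / 12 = -1.92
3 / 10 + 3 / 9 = 19 / 30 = 0.63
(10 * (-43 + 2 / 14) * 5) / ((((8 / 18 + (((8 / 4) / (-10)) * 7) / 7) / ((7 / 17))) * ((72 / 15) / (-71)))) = 9984375 / 187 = 53392.38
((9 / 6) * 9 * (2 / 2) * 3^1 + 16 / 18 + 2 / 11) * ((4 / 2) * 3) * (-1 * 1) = -8231 / 33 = -249.42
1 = 1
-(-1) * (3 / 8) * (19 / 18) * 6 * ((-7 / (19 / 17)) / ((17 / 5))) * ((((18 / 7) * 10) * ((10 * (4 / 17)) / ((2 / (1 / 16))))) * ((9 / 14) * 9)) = -91125 / 1904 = -47.86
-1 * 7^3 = -343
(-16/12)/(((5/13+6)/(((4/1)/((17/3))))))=-208/1411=-0.15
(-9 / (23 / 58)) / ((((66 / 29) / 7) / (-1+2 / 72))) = 206045 / 3036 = 67.87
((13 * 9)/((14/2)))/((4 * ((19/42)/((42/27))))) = 273/19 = 14.37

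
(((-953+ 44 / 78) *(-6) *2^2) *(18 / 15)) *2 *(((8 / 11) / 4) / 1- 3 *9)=-210389280 / 143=-1471253.71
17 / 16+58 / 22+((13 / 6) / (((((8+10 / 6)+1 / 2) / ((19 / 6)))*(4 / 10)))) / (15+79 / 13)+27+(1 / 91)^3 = 102343855682429 / 3325129023216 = 30.78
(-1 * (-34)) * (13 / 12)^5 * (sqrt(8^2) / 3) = 6311981 / 46656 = 135.29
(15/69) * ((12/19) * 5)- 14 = -5818/437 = -13.31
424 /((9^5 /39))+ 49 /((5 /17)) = 16423499 /98415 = 166.88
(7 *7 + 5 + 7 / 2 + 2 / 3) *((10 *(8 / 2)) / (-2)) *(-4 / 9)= 13960 / 27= 517.04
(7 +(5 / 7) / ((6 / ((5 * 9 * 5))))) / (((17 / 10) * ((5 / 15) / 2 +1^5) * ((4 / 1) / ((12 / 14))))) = 21285 / 5831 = 3.65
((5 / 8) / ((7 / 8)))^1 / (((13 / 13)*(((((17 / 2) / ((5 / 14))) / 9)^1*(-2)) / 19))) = -4275 / 1666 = -2.57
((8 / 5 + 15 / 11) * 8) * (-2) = -47.42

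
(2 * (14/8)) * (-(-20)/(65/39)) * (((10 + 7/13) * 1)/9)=1918/39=49.18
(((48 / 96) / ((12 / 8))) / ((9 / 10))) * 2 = 20 / 27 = 0.74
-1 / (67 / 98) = -98 / 67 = -1.46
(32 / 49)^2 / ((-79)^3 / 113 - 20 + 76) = -115712 / 1168593111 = -0.00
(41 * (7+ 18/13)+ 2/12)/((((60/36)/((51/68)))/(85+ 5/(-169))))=13150.97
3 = 3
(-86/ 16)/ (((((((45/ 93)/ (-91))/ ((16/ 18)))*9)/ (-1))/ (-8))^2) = -175204230656/ 1476225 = -118683.96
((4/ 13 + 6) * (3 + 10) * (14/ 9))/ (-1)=-1148/ 9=-127.56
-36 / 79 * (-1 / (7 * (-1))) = -36 / 553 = -0.07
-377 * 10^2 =-37700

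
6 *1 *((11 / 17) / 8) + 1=101 / 68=1.49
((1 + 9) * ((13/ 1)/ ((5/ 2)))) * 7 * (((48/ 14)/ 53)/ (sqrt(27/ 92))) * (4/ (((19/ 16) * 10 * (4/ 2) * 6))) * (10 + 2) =26624 * sqrt(69)/ 15105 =14.64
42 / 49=6 / 7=0.86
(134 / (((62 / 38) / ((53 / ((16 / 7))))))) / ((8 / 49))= 11664.25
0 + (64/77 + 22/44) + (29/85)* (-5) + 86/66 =7291/7854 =0.93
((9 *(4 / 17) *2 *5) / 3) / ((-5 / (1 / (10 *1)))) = -12 / 85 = -0.14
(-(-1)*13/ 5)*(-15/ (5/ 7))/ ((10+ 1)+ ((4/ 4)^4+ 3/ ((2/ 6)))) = -13/ 5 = -2.60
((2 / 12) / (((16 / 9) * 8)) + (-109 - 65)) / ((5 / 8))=-44541 / 160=-278.38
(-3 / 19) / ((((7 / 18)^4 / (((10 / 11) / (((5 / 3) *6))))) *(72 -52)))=-78732 / 2509045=-0.03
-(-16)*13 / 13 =16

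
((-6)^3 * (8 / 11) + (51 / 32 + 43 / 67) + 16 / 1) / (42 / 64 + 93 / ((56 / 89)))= -0.94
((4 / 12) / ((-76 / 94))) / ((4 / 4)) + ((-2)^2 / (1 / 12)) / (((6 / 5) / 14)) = 63793 / 114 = 559.59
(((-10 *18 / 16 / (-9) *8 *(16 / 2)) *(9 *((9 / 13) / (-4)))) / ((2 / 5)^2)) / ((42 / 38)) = -64125 / 91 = -704.67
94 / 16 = 47 / 8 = 5.88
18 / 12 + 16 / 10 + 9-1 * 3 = 91 / 10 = 9.10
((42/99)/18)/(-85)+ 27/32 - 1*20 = -15475409/807840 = -19.16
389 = 389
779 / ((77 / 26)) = 20254 / 77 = 263.04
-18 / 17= -1.06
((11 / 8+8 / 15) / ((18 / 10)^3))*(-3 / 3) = -5725 / 17496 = -0.33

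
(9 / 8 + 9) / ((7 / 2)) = 81 / 28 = 2.89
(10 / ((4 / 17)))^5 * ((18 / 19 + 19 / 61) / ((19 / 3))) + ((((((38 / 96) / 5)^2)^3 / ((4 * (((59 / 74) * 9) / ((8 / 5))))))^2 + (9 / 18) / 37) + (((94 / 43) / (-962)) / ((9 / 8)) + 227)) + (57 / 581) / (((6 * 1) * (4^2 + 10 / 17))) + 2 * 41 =5515152901081687011887074809744406141904373714572571109 / 200109878332786880561586259781222400000000000000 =27560622.93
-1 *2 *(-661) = 1322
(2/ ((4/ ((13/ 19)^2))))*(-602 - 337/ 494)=-3870425/ 27436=-141.07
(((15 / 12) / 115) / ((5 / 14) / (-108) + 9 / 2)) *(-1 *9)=-3402 / 156377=-0.02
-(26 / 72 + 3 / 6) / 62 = -1 / 72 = -0.01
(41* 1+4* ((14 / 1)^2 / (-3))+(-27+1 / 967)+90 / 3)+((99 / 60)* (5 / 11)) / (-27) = -7566739 / 34812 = -217.36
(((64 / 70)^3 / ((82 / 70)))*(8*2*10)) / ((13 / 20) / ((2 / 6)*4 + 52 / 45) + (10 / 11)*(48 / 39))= 9596567552 / 126869785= 75.64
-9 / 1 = -9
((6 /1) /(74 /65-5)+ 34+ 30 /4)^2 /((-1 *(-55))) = 36556619 /1260020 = 29.01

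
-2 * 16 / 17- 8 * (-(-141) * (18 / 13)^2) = -2164.44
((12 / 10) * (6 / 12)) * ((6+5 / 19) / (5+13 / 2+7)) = 714 / 3515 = 0.20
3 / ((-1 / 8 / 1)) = -24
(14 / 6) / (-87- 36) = -7 / 369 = -0.02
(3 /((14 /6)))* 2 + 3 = 39 /7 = 5.57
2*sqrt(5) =4.47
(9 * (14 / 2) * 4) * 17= 4284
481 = 481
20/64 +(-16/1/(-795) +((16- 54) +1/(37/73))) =-16799213/470640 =-35.69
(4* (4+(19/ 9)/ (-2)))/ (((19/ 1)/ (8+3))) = 1166/ 171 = 6.82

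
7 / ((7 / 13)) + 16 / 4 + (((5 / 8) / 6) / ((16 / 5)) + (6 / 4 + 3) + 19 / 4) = 20185 / 768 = 26.28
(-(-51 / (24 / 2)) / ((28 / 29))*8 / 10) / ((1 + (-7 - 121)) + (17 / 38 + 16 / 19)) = -551 / 19670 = -0.03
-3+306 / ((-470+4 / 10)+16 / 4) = -1419 / 388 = -3.66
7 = 7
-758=-758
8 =8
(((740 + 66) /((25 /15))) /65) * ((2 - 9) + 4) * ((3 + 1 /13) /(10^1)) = -2232 /325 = -6.87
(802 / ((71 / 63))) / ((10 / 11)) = 277893 / 355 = 782.80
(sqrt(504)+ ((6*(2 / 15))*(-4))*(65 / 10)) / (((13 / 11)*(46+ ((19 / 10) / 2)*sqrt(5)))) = -64768 / 168919- 5016*sqrt(70) / 2195947+ 6688*sqrt(5) / 844595+ 242880*sqrt(14) / 2195947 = 0.03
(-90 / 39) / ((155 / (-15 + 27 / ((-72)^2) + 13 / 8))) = 2567 / 12896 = 0.20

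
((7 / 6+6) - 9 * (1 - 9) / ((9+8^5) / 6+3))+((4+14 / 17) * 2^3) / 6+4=58911089 / 3345090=17.61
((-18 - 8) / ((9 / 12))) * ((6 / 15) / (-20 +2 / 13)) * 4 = 5408 / 1935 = 2.79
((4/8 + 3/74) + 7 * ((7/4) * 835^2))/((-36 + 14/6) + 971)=3792207015/416176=9112.03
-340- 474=-814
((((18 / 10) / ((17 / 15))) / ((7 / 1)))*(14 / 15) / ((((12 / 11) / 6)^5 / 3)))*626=2001532.35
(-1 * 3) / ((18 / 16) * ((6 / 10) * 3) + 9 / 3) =-40 / 67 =-0.60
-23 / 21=-1.10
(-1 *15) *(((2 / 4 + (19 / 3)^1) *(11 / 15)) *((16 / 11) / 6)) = -164 / 9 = -18.22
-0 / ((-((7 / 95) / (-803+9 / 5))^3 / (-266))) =0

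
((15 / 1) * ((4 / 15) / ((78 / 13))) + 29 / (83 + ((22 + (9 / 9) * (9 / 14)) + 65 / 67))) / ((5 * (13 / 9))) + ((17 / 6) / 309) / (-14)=21818059901 / 168719061420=0.13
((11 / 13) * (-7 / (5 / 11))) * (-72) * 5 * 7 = 32837.54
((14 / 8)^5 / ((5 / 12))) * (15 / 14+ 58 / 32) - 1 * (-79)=3944489 / 20480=192.60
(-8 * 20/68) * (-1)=40/17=2.35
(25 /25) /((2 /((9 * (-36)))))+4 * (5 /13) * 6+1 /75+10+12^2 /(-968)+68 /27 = -149058493 /1061775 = -140.39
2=2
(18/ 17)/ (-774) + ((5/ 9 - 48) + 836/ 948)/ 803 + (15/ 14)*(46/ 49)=135489851218/ 143151743889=0.95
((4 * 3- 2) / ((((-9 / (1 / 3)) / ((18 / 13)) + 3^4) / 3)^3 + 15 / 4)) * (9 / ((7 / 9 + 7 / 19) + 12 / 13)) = 2106 / 417335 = 0.01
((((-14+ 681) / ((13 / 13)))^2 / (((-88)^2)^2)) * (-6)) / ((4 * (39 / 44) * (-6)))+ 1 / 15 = 73097533 / 1063096320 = 0.07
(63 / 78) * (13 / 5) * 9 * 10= 189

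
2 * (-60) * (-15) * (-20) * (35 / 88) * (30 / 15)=-28636.36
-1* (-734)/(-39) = -734/39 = -18.82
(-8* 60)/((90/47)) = -250.67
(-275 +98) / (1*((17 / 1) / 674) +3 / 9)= -357894 / 725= -493.65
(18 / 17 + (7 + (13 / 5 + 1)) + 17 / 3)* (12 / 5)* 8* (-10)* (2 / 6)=-282752 / 255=-1108.83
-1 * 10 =-10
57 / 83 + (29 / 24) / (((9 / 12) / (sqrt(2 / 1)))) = 57 / 83 + 29 * sqrt(2) / 18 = 2.97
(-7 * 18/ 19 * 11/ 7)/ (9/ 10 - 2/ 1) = 180/ 19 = 9.47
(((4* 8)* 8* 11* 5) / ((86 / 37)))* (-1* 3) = -781440 / 43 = -18173.02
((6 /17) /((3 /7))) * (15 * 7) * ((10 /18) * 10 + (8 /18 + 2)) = 11760 /17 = 691.76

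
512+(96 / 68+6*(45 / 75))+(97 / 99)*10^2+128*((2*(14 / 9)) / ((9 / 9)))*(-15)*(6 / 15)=-14931086 / 8415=-1774.34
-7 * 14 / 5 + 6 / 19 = -1832 / 95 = -19.28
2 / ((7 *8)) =0.04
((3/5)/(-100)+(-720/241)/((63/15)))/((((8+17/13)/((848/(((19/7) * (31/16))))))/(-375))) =4660.17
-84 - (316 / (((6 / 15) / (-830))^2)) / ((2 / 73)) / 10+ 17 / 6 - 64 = -4966108020.17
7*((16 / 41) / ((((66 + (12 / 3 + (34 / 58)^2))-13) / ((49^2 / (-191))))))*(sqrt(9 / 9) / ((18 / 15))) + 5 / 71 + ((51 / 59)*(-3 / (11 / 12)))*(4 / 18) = -27597982461067 / 26103141064011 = -1.06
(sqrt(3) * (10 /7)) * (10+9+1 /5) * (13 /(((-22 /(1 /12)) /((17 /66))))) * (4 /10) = -1768 * sqrt(3) /12705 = -0.24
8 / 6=4 / 3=1.33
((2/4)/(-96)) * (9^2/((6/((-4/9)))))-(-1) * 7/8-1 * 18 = -547/32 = -17.09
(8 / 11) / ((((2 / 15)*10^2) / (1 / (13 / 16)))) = 48 / 715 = 0.07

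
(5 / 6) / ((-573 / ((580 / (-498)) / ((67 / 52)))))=37700 / 28678077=0.00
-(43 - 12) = -31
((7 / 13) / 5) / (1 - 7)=-7 / 390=-0.02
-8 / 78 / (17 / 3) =-4 / 221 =-0.02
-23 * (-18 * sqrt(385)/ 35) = 232.09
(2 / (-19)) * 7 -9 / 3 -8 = -223 / 19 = -11.74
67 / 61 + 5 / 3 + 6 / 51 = 8968 / 3111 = 2.88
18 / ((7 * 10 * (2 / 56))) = 36 / 5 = 7.20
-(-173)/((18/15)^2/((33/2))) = 47575/24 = 1982.29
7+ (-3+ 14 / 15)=74 / 15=4.93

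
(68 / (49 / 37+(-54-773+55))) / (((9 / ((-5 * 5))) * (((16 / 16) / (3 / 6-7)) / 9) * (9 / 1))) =-81770 / 51327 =-1.59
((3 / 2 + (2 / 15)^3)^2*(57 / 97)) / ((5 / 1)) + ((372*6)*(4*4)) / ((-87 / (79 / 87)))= -2307371881541501 / 6194753437500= -372.47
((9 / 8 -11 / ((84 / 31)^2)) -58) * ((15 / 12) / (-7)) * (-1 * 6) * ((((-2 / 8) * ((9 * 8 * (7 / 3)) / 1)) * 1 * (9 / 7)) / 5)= 3706929 / 5488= 675.46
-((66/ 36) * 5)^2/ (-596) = 3025/ 21456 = 0.14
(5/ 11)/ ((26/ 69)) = 345/ 286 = 1.21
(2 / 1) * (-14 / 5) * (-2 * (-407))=-22792 / 5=-4558.40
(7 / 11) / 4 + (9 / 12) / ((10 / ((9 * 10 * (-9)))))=-1333 / 22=-60.59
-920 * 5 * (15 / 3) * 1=-23000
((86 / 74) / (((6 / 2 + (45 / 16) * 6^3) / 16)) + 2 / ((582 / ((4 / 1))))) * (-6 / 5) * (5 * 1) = -387416 / 1460723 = -0.27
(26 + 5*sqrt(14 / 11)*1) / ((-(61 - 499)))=0.07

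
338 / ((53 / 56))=18928 / 53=357.13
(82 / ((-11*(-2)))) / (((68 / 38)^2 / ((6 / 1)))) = 44403 / 6358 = 6.98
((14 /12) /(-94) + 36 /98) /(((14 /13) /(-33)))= -1402687 /128968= -10.88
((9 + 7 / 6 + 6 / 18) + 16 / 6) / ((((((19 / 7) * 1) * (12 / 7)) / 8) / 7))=27097 / 171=158.46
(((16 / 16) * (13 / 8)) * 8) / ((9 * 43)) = 13 / 387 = 0.03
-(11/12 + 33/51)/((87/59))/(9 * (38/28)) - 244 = -12772087/52326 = -244.09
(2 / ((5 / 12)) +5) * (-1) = -49 / 5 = -9.80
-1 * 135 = -135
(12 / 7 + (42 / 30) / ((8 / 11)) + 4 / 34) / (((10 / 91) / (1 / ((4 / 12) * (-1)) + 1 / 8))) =-5347017 / 54400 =-98.29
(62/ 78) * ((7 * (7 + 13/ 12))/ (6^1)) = 21049/ 2808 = 7.50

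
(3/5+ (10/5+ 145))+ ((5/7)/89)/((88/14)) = 2890033/19580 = 147.60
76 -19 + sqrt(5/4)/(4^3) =sqrt(5)/128 + 57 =57.02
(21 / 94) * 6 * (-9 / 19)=-567 / 893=-0.63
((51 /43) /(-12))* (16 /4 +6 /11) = -425 /946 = -0.45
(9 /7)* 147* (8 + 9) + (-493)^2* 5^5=759531338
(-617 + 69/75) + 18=-14952/25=-598.08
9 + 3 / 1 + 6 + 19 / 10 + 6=259 / 10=25.90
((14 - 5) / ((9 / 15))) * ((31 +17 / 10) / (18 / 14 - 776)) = -6867 / 10846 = -0.63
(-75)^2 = 5625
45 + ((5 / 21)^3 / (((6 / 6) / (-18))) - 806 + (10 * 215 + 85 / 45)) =4292924 / 3087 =1390.65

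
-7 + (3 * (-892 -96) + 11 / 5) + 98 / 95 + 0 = -281938 / 95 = -2967.77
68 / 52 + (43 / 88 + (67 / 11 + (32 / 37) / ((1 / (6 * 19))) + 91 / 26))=4655311 / 42328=109.98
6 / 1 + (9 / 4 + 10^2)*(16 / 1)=1642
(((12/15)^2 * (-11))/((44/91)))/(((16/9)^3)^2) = -48361131/104857600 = -0.46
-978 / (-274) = 489 / 137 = 3.57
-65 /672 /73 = -65 /49056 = -0.00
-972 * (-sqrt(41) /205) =972 * sqrt(41) /205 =30.36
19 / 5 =3.80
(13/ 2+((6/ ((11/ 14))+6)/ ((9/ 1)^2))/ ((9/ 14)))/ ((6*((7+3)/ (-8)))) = -36149/ 40095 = -0.90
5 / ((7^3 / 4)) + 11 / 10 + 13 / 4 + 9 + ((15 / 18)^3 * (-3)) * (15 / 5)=8.20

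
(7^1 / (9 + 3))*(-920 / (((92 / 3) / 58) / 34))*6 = -207060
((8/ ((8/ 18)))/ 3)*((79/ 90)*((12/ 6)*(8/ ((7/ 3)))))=1264/ 35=36.11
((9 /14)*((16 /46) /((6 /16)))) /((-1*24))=-4 /161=-0.02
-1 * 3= -3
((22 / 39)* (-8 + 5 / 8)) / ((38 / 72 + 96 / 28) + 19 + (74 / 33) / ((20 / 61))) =-749595 / 5368597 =-0.14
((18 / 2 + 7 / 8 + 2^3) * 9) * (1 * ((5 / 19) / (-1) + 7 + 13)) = 482625 / 152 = 3175.16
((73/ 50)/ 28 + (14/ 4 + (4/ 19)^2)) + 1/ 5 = 1918733/ 505400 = 3.80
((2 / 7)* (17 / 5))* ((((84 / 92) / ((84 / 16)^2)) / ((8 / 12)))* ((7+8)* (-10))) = -8160 / 1127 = -7.24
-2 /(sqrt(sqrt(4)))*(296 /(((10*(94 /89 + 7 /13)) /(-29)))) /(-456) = -1241461*sqrt(2) /1051650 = -1.67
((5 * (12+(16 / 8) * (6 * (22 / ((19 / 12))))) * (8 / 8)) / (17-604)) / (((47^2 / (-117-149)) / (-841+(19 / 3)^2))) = -571161920 / 3890049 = -146.83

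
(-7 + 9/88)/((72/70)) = -21245/3168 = -6.71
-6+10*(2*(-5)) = -106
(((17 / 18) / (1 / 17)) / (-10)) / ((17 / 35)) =-119 / 36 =-3.31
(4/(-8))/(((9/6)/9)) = -3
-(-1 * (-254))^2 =-64516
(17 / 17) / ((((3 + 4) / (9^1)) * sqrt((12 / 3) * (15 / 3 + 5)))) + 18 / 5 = 9 * sqrt(10) / 140 + 18 / 5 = 3.80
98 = 98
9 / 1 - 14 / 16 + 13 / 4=91 / 8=11.38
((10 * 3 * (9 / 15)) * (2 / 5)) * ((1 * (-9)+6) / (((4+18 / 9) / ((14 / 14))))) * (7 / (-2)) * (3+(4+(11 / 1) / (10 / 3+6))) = 2061 / 20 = 103.05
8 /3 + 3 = 17 /3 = 5.67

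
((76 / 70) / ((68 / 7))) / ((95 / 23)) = 23 / 850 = 0.03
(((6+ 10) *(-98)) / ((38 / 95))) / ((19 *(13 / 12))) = -47040 / 247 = -190.45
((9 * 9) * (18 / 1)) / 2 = 729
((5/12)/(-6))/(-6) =5/432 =0.01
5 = 5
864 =864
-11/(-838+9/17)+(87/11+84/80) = 28102267/3132140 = 8.97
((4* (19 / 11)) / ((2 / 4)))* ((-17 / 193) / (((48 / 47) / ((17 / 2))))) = -258077 / 25476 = -10.13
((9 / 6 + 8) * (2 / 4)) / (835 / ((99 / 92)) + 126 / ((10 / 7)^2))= 47025 / 8293226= 0.01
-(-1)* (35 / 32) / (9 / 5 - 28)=-175 / 4192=-0.04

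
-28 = -28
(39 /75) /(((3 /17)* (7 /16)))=3536 /525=6.74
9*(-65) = -585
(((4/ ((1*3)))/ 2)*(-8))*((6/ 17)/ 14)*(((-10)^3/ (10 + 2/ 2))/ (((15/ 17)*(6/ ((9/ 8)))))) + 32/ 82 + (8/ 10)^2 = 286312/ 78925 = 3.63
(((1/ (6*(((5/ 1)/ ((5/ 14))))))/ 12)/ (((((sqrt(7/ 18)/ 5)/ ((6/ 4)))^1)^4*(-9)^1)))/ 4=-50625/ 87808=-0.58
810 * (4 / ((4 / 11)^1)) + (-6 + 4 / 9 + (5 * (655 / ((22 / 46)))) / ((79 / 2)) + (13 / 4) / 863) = 245083506193 / 26998092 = 9077.81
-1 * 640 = -640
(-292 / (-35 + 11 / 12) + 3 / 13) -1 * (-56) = 344531 / 5317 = 64.80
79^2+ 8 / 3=18731 / 3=6243.67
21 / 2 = 10.50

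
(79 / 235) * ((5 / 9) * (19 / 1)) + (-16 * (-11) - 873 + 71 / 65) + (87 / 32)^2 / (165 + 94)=-692.33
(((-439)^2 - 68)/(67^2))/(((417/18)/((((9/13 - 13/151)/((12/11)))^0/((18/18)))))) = 1155918/623971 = 1.85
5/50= 1/10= 0.10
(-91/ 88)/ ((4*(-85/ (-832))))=-2366/ 935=-2.53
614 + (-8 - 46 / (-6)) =1841 / 3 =613.67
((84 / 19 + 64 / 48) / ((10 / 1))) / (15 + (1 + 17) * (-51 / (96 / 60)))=-656 / 636975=-0.00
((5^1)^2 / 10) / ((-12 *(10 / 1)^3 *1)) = -1 / 4800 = -0.00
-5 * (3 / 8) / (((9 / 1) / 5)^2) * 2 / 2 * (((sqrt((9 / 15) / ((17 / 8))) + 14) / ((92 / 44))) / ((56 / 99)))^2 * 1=-4580070825 / 56404096-1098075 * sqrt(510) / 4028864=-87.36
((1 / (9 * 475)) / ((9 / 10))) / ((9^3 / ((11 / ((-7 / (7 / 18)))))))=-11 / 50486895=-0.00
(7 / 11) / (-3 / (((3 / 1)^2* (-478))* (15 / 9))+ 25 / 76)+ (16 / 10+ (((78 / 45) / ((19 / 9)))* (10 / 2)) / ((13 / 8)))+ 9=470711921 / 31259085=15.06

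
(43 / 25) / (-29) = -43 / 725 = -0.06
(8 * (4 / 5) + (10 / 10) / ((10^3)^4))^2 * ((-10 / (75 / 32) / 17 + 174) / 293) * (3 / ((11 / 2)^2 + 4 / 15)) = 2722160640000850675200000066459 / 1140026375000000000000000000000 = 2.39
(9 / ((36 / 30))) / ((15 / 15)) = 15 / 2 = 7.50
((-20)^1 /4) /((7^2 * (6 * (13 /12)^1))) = -10 /637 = -0.02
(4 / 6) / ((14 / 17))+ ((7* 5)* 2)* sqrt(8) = 17 / 21+ 140* sqrt(2) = 198.80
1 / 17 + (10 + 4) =239 / 17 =14.06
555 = 555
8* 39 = 312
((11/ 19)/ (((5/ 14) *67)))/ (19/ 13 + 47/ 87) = 0.01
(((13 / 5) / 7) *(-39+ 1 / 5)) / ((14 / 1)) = -1261 / 1225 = -1.03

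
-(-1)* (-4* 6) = -24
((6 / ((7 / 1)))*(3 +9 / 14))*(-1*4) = -612 / 49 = -12.49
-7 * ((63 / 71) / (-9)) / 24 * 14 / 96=343 / 81792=0.00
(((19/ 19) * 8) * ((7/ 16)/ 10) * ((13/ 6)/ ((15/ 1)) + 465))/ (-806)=-293041/ 1450800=-0.20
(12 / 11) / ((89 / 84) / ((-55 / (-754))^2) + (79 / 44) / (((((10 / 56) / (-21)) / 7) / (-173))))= 34650 / 8127905323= 0.00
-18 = -18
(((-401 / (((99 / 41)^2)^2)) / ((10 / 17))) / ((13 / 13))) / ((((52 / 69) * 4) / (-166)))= 36773473114933 / 33300661680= 1104.29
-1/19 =-0.05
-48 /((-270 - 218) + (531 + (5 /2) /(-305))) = -5856 /5245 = -1.12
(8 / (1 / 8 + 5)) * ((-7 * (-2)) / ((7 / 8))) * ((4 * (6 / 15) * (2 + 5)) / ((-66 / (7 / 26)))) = -1.14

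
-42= -42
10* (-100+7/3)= -2930/3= -976.67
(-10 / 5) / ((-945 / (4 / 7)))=0.00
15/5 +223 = 226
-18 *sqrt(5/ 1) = -40.25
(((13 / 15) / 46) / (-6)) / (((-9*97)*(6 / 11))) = 143 / 21685320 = 0.00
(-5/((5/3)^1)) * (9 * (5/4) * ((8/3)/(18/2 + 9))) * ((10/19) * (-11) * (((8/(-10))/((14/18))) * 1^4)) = -3960/133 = -29.77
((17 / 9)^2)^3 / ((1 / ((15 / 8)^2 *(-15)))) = -3017196125 / 1259712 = -2395.15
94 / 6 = 47 / 3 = 15.67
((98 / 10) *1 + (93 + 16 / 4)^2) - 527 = 44459 / 5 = 8891.80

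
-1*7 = -7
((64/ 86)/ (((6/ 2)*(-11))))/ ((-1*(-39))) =-32/ 55341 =-0.00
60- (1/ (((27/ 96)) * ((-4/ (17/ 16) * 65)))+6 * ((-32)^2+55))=-7504363/ 1170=-6413.99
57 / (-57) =-1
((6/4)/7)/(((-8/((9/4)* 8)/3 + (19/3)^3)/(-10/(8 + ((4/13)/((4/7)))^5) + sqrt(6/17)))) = -3341637/3185298683 + 27* sqrt(102)/543830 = -0.00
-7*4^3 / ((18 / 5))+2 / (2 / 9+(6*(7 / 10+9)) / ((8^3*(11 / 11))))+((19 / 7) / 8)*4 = -114218071 / 975114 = -117.13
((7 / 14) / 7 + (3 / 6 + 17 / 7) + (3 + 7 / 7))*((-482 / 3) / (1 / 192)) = -215936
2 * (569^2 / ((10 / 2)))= 647522 / 5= 129504.40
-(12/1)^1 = -12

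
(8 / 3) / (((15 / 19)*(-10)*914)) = -38 / 102825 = -0.00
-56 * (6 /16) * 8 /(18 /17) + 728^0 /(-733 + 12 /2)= -346055 /2181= -158.67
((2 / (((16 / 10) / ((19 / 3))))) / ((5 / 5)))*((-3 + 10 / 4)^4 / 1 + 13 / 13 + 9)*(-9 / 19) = -2415 / 64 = -37.73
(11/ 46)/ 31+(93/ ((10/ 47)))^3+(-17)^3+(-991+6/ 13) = 774006485054659/ 9269000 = 83504853.28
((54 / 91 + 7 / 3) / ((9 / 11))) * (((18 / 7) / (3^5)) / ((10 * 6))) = 8789 / 13931190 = 0.00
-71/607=-0.12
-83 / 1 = -83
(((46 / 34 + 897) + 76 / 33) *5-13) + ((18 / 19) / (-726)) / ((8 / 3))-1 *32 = 4181830381 / 937992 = 4458.28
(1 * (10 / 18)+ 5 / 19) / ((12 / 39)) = 2.66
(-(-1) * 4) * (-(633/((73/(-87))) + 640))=33404/73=457.59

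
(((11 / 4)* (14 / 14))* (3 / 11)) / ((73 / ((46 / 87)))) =23 / 4234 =0.01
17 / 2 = 8.50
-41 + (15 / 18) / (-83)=-20423 / 498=-41.01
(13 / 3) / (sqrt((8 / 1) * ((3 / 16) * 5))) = 13 * sqrt(30) / 45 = 1.58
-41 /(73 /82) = -3362 /73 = -46.05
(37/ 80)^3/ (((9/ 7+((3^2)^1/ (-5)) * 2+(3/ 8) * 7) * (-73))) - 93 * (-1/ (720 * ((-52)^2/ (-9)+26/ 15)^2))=-16011309048211/ 3672145436044800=-0.00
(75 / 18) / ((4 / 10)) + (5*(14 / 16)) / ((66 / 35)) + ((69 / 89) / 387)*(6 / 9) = 77217821 / 6061968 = 12.74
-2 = -2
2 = 2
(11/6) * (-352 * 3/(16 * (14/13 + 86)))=-1573/1132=-1.39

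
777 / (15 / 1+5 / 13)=10101 / 200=50.50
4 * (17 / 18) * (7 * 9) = 238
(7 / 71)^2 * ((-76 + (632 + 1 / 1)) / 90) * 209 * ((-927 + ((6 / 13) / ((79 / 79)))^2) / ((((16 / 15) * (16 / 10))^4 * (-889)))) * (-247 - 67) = -14089589597214140625 / 29043369598517248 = -485.12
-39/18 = -13/6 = -2.17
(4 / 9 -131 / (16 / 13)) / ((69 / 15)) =-23.04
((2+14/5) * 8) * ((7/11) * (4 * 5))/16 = 336/11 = 30.55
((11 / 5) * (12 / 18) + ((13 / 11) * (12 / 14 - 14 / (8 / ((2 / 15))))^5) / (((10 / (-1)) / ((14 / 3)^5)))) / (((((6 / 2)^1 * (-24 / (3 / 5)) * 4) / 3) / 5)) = 471762827963 / 649539000000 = 0.73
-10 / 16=-5 / 8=-0.62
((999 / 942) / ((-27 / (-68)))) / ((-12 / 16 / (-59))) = 296888 / 1413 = 210.11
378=378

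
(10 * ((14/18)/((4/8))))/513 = 140/4617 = 0.03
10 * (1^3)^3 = 10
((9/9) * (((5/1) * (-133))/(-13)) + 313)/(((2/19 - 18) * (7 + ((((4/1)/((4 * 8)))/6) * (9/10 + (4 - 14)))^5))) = -114592988528640000/39416794738559329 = -2.91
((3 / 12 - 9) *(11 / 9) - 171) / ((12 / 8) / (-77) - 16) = 503657 / 44406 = 11.34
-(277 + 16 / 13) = -3617 / 13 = -278.23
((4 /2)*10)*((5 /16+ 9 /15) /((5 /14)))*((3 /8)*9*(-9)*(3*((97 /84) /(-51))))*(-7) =-4014927 /5440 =-738.04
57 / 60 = 19 / 20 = 0.95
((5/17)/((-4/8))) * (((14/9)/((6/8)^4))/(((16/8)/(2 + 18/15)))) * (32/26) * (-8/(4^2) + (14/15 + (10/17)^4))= -635726135296/201839771835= -3.15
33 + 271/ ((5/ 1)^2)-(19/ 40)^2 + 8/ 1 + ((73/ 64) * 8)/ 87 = 7199321/ 139200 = 51.72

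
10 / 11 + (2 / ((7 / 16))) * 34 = 12038 / 77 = 156.34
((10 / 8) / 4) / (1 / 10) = 3.12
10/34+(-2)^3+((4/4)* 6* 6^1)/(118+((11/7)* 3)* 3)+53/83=-8868528/1305175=-6.79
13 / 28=0.46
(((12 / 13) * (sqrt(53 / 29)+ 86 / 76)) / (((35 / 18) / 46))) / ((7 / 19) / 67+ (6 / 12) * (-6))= -18.11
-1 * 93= -93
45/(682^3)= 45/317214568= 0.00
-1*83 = -83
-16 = -16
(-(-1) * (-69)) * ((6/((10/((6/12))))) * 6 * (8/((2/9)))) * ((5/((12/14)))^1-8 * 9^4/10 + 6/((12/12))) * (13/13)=585388134/25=23415525.36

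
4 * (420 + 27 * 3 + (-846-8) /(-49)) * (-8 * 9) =-1045152 /7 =-149307.43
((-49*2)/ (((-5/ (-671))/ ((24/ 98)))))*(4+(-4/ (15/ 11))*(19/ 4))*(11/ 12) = 2199538/ 75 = 29327.17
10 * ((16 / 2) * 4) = 320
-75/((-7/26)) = 1950/7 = 278.57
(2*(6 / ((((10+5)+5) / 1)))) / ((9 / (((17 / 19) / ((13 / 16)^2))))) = 4352 / 48165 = 0.09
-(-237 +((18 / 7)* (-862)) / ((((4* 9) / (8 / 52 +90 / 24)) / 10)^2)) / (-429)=-69200057 / 10440144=-6.63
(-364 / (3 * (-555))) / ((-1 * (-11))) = 364 / 18315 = 0.02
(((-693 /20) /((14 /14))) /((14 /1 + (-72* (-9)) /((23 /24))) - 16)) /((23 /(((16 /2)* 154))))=-2.75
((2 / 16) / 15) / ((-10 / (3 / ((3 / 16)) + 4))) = -1 / 60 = -0.02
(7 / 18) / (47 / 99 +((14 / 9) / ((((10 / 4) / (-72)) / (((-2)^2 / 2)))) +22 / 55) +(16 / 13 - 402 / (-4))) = 5005 / 167381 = 0.03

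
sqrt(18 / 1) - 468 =-468 + 3 * sqrt(2) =-463.76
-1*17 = -17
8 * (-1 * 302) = -2416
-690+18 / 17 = -11712 / 17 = -688.94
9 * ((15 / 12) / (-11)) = -45 / 44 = -1.02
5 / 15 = 1 / 3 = 0.33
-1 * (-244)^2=-59536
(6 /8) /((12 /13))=13 /16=0.81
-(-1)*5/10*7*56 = 196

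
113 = 113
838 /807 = 1.04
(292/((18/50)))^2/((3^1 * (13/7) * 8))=46628750/3159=14760.60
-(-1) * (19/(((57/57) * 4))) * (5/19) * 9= 11.25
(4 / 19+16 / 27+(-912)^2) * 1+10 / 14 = 2986798153 / 3591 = 831745.52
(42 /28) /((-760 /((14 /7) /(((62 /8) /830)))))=-249 /589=-0.42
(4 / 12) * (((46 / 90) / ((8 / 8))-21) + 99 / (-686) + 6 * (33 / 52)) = -3376123 / 601965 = -5.61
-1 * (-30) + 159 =189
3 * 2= 6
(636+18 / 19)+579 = 23103 / 19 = 1215.95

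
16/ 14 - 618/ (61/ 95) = -410482/ 427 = -961.32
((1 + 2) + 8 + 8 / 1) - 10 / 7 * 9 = 43 / 7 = 6.14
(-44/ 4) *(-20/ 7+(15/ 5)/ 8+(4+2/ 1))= -2167/ 56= -38.70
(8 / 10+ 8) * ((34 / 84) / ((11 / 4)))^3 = 157216 / 5602905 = 0.03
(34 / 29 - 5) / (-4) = 111 / 116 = 0.96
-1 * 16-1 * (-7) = -9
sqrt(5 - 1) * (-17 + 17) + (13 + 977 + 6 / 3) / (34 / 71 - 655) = -70432 / 46471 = -1.52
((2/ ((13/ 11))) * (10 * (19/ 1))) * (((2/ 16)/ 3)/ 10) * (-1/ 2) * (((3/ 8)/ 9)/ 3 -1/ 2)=7315/ 22464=0.33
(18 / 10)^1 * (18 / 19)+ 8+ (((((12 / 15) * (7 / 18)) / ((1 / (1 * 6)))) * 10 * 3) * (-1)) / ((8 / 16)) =-9718 / 95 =-102.29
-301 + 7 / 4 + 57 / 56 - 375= -37701 / 56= -673.23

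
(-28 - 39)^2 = 4489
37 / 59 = 0.63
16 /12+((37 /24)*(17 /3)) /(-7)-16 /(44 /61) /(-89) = 165073 /493416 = 0.33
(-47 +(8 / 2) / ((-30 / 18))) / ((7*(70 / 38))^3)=-0.02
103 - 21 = 82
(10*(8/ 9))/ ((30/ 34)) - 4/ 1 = 164/ 27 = 6.07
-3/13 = -0.23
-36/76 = -9/19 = -0.47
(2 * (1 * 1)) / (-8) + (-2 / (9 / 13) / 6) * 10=-5.06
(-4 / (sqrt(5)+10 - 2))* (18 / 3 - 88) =2624 / 59 - 328* sqrt(5) / 59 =32.04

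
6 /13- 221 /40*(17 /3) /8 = -43081 /12480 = -3.45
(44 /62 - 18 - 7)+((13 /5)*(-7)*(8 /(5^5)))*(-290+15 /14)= -1049017 /96875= -10.83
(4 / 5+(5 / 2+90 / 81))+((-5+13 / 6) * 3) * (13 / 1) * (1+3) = -39383 / 90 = -437.59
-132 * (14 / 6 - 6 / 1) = 484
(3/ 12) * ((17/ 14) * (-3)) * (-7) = 51/ 8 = 6.38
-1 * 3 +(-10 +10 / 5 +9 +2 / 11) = -20 / 11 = -1.82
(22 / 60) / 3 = 11 / 90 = 0.12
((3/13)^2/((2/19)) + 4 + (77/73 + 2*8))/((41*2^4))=531989/16186144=0.03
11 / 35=0.31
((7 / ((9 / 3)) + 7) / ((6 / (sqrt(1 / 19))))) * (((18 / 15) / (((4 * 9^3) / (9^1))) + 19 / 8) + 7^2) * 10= 388423 * sqrt(19) / 9234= 183.35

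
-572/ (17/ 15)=-8580/ 17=-504.71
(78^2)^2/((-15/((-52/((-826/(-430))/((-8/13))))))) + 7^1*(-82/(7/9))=-16977877146/413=-41108661.37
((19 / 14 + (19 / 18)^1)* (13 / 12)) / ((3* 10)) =247 / 2835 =0.09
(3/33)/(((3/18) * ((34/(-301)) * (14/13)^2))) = -21801/5236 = -4.16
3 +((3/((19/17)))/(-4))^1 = 2.33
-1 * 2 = -2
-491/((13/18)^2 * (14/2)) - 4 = -163816/1183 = -138.48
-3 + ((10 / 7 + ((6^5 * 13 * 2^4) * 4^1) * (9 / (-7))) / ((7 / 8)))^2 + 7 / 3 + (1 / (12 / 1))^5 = 53992101348147536494945 / 597445632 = 90371572669138.77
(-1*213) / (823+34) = -213 / 857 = -0.25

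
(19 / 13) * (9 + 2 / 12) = 1045 / 78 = 13.40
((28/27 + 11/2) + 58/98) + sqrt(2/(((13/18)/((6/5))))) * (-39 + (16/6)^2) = 18863/2646-574 * sqrt(390)/195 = -51.00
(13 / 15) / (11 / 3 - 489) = -1 / 560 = -0.00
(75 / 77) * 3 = 2.92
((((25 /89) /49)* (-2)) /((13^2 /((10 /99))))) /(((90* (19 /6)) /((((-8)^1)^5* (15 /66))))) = 8192000 /45748359657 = 0.00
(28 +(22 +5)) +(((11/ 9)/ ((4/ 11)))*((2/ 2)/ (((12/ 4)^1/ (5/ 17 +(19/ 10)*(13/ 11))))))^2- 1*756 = -25952321831/ 37454400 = -692.90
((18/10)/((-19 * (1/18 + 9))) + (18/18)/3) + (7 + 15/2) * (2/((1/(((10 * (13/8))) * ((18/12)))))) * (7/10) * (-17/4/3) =-700.66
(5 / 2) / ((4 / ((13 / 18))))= 65 / 144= 0.45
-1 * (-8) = 8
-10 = -10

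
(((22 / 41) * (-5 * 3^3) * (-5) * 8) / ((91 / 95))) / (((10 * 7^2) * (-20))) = -56430 / 182819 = -0.31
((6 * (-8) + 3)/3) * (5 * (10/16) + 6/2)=-735/8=-91.88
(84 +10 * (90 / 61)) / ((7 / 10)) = 60240 / 427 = 141.08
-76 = -76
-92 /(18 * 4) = -23 /18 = -1.28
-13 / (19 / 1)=-13 / 19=-0.68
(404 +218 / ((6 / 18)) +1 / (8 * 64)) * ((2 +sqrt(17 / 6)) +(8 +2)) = 541697 * sqrt(102) / 3072 +1625091 / 128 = 14476.91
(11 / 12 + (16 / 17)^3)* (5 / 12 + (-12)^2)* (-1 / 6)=-178836935 / 4244832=-42.13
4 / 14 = 2 / 7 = 0.29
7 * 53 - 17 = 354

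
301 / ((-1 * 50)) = -301 / 50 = -6.02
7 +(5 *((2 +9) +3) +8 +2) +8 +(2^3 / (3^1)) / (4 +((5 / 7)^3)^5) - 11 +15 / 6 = 9947737301847631 / 114124581707382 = 87.17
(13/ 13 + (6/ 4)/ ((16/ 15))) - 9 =-211/ 32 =-6.59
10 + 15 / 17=185 / 17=10.88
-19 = -19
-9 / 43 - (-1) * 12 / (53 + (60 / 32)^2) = 471 / 155531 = 0.00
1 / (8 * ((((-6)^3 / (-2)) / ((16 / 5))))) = 1 / 270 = 0.00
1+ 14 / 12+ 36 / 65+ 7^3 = 134831 / 390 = 345.72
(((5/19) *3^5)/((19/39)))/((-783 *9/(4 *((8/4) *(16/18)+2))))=-0.28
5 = 5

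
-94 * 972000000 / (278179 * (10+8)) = -5076000000 / 278179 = -18247.24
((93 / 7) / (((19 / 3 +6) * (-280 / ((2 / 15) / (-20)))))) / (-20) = -93 / 72520000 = -0.00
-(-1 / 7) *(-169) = -169 / 7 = -24.14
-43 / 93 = -0.46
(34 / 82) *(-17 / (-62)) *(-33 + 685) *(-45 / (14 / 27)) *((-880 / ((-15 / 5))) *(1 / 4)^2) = -1049308425 / 8897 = -117939.58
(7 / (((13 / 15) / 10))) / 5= 210 / 13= 16.15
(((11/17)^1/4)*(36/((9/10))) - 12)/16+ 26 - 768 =-100959/136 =-742.35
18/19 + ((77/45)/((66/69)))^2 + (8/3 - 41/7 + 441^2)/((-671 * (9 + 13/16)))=-2881474913929/113490323100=-25.39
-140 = -140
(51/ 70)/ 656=51/ 45920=0.00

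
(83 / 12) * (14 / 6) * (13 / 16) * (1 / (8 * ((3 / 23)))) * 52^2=29358511 / 864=33979.76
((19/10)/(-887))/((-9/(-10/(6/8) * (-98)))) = 7448/23949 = 0.31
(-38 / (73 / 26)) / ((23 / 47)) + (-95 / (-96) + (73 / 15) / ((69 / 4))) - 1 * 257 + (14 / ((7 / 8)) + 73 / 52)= -8360028949 / 31430880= -265.98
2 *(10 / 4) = 5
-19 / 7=-2.71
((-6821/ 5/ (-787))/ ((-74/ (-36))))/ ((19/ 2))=12924/ 145595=0.09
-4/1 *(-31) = 124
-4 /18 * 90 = -20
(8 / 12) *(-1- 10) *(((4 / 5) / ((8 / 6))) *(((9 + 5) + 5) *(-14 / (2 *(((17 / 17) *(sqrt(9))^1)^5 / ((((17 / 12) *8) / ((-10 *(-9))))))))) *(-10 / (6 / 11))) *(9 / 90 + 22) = -60461401 / 492075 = -122.87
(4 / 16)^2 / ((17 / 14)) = 7 / 136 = 0.05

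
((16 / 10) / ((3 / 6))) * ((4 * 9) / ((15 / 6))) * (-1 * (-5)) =1152 / 5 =230.40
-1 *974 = -974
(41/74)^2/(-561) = -1681/3072036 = -0.00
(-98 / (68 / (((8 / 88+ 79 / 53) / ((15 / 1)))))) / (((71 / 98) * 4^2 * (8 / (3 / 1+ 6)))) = -3320583 / 225177920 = -0.01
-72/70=-36/35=-1.03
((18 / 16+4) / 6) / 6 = 41 / 288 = 0.14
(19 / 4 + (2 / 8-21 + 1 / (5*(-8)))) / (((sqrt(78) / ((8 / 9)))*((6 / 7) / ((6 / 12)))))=-4487*sqrt(78) / 42120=-0.94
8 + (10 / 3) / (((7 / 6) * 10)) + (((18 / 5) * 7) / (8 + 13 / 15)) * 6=3370 / 133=25.34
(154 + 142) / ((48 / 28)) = 518 / 3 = 172.67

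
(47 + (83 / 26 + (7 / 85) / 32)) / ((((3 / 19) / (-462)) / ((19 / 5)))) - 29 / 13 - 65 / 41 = -2022816281407 / 3624400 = -558110.66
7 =7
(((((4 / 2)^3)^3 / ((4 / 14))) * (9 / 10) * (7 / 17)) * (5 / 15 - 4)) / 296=-25872 / 3145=-8.23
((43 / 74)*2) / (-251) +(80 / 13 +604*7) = 511193069 / 120731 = 4234.15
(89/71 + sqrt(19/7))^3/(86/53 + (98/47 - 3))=75994870016/4416979651 + 652940920 * sqrt(133)/435476867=34.50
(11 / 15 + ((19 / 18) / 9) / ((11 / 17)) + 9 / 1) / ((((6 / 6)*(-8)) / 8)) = -88339 / 8910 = -9.91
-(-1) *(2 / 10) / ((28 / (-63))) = -9 / 20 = -0.45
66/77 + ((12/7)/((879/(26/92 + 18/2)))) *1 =41288/47173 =0.88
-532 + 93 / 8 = -4163 / 8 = -520.38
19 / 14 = 1.36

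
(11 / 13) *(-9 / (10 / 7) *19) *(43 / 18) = -62909 / 260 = -241.96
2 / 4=1 / 2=0.50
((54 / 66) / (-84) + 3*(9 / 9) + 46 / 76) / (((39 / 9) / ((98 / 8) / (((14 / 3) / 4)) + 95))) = 87.54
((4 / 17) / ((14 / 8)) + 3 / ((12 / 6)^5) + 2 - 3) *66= -96987 / 1904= -50.94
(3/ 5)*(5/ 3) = 1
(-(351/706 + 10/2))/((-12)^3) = 3881/1219968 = 0.00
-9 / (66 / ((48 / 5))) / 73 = -0.02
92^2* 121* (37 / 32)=2368333 / 2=1184166.50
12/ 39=4/ 13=0.31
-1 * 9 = -9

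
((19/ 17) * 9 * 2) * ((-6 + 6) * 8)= 0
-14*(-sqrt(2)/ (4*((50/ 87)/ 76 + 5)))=1653*sqrt(2)/ 2365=0.99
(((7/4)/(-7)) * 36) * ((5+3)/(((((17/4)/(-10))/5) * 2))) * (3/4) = 5400/17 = 317.65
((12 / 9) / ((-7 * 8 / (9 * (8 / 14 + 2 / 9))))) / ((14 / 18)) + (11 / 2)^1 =3623 / 686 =5.28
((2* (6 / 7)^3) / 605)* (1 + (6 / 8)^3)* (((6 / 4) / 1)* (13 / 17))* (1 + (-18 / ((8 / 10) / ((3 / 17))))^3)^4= 470329074216313273566501937209 / 9621379998859149389496320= 48883.74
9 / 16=0.56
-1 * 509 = -509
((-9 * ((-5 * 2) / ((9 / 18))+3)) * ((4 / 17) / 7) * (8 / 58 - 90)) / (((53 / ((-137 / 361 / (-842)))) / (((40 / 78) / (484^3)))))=-2677665 / 150633185309194588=-0.00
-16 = -16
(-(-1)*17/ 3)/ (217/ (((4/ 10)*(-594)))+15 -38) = -6732/ 28409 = -0.24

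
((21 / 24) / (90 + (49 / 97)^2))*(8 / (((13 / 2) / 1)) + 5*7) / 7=4431639 / 88317944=0.05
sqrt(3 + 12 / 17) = 1.93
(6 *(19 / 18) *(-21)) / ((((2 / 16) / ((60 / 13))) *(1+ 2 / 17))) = -57120 / 13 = -4393.85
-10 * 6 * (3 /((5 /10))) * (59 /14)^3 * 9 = -83178495 /343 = -242502.90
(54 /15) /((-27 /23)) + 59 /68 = -2243 /1020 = -2.20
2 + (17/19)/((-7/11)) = 79/133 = 0.59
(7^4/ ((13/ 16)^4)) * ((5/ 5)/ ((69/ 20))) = 3147038720/ 1970709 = 1596.91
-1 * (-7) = 7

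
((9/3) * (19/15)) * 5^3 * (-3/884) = -1425/884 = -1.61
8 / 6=4 / 3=1.33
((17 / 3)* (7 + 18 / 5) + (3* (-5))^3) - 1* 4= -49784 / 15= -3318.93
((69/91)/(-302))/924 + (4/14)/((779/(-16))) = -38712573/6593811224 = -0.01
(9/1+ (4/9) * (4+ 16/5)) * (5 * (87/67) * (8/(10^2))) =10614/1675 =6.34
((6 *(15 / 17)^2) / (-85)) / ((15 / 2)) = -36 / 4913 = -0.01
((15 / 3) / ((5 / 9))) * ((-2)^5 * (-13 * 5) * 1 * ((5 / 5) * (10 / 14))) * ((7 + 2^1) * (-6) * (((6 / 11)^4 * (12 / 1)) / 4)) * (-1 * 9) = 176863564800 / 102487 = 1725717.06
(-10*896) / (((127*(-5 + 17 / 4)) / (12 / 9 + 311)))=29380.65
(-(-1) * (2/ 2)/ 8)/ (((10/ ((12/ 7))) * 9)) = 1/ 420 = 0.00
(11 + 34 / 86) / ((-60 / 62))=-1519 / 129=-11.78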